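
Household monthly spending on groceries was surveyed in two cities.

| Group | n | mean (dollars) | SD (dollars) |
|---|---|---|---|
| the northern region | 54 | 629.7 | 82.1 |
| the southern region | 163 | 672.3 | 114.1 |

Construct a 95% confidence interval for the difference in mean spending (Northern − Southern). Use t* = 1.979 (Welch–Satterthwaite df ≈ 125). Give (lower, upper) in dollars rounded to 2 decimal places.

(-70.91, -14.29)

SE₁ = s₁/√n₁ = 82.1/√54 = 11.1724; SE₂ = 114.1/√163 = 8.9370.
Independent samples, unequal variances: SE_diff = √(SE₁² + SE₂²) = √(124.82252176 + 79.869969) = 14.3071.
t* = 1.979, so margin of error = 1.979 × 14.3071 = 28.3138.
Difference in means = 629.7 − 672.3 = -42.6000.
-42.6000 ± 28.3138 → (-70.91, -14.29).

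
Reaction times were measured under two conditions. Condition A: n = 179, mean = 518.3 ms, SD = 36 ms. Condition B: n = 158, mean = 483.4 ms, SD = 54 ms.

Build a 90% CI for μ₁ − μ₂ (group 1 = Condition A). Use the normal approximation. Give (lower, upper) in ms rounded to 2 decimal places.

SE₁ = s₁/√n₁ = 36/√179 = 2.6908; SE₂ = 54/√158 = 4.2960.
Independent samples, unequal variances: SE_diff = √(SE₁² + SE₂²) = √(7.24040464 + 18.455616) = 5.0691.
z* = 1.645, so margin of error = 1.645 × 5.0691 = 8.3387.
Difference in means = 518.3 − 483.4 = 34.9000.
34.9000 ± 8.3387 → (26.56, 43.24).

(26.56, 43.24)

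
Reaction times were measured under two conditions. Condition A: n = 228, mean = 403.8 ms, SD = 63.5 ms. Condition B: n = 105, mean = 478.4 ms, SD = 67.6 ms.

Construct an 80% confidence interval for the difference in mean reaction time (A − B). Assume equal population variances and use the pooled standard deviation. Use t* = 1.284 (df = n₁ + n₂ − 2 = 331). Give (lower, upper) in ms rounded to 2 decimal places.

(-84.42, -64.78)

s_p = √[((n₁−1)s₁² + (n₂−1)s₂²)/(n₁+n₂−2)] = √[(227·63.5² + 104·67.6²)/331] = 64.8162.
SE = 64.8162·√(1/228 + 1/105) = 7.6444.
With t* = 1.284, margin = 1.284 × 7.6444 = 9.8154.
x̄₁ − x̄₂ = 403.8 − 478.4 = -74.6000; interval -74.6000 ± 9.8154 = (-84.42, -64.78).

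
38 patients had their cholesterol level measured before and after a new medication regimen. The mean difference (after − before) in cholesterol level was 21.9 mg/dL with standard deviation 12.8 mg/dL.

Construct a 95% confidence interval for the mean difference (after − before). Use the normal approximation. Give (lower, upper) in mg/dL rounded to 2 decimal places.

Paired design: SE = s_d/√n = 12.8/√38 = 2.0764.
z* = 1.960; margin of error = 1.960 × 2.0764 = 4.0697.
21.9 ± 4.0697 → (17.83, 25.97).

(17.83, 25.97)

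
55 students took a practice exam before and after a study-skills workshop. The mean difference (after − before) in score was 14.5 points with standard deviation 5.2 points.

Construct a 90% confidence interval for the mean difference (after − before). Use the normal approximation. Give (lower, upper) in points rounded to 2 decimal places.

(13.35, 15.65)

Paired design: SE = s_d/√n = 5.2/√55 = 0.7012.
z* = 1.645; margin of error = 1.645 × 0.7012 = 1.1535.
14.5 ± 1.1535 → (13.35, 15.65).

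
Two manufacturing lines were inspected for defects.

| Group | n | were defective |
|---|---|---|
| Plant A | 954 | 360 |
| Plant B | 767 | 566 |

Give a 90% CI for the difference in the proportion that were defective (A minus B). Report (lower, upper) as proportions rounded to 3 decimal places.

p̂₁ = 360/954 = 0.3774 and p̂₂ = 566/767 = 0.7379.
SE₁ = √(p̂₁(1−p̂₁)/n₁) = √(0.3774·0.6226/954) = 0.01569; SE₂ = √(0.7379·0.2621/767) = 0.01588.
Independent samples: SE of the difference = √(SE₁² + SE₂²) = √(0.0002461761 + 0.0002521744) = 0.02232.
z* for 90% confidence is 1.645, so the margin of error is 1.645 × 0.02232 = 0.03672.
Point estimate p̂₁ − p̂₂ = 0.3774 − 0.7379 = -0.3605.
-0.3605 ± 0.03672 → (-0.397, -0.324).

(-0.397, -0.324)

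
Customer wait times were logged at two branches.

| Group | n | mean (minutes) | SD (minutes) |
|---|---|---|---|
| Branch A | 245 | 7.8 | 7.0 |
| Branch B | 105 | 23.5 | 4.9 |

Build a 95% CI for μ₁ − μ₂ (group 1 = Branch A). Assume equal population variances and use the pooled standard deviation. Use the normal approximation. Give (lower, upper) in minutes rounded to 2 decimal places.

s_p = √[((n₁−1)s₁² + (n₂−1)s₂²)/(n₁+n₂−2)] = √[(244·7.0² + 104·4.9²)/348] = 6.4445.
SE = 6.4445·√(1/245 + 1/105) = 0.7517.
With z* = 1.960, margin = 1.960 × 0.7517 = 1.4733.
x̄₁ − x̄₂ = 7.8 − 23.5 = -15.7000; interval -15.7000 ± 1.4733 = (-17.17, -14.23).

(-17.17, -14.23)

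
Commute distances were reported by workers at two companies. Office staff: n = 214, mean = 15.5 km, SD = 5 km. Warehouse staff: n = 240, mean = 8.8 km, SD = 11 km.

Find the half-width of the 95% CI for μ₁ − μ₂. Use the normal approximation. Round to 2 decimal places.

SE₁ = s₁/√n₁ = 5/√214 = 0.3418; SE₂ = 11/√240 = 0.7100.
Independent samples, unequal variances: SE_diff = √(SE₁² + SE₂²) = √(0.11682724 + 0.5041) = 0.7880.
z* = 1.960, so margin of error = 1.960 × 0.7880 = 1.5445.

1.54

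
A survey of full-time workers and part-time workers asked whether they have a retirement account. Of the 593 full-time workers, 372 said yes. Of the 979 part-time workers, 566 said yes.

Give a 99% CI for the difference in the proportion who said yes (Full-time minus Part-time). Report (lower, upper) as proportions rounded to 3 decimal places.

Sample proportions: 372/593 = 0.6273, 566/979 = 0.5781.
Each SE is √(p̂(1−p̂)/n): √(0.6273·0.3727/593) = 0.01986 and √(0.5781·0.4219/979) = 0.01578.
SE(p̂₁ − p̂₂) = √(SE₁² + SE₂²) = √(0.0003944196 + 0.0002490084) = 0.02537, since the two samples are independent.
At 99% confidence z* = 2.576; margin = 2.576 × 0.02537 = 0.06535.
The difference is 0.6273 − 0.5781 = 0.0492, so the interval is 0.0492 ± 0.06535 = (-0.016, 0.115).

(-0.016, 0.115)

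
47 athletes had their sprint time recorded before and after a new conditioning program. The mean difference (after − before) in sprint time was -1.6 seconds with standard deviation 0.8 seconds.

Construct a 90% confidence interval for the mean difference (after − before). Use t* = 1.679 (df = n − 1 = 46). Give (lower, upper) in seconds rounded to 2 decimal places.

This is a matched-pairs design, so SE = s_d/√n = 0.8/√47 = 0.1167.
Margin = 1.679 × 0.1167 = 0.1959; the interval is -1.6 ± 0.1959 = (-1.80, -1.40).

(-1.80, -1.40)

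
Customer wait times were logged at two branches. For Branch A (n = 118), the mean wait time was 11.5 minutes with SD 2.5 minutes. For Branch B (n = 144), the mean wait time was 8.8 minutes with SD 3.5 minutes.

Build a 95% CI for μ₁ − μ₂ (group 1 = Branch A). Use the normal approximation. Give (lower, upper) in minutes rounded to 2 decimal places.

Standard errors of each mean: 2.5/√118 = 0.2301 and 3.5/√144 = 0.2917.
SE(x̄₁ − x̄₂) = √(0.2301² + 0.2917²) = 0.3715 for independent samples with unequal variances.
With z* = 1.960, the margin is 1.960 × 0.3715 = 0.7281.
x̄₁ − x̄₂ = 11.5 − 8.8 = 2.7000; the interval is 2.7000 ± 0.7281 = (1.97, 3.43).

(1.97, 3.43)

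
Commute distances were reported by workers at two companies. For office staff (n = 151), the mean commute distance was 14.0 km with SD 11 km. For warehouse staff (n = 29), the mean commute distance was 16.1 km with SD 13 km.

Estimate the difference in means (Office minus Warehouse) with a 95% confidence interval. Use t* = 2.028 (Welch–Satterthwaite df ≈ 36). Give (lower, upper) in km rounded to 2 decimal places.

(-7.32, 3.12)

Per-group SEs: s₁/√n₁ = 11/√151 = 0.8952, s₂/√n₂ = 13/√29 = 2.4140.
Unpooled SE of the difference: √(0.80138304 + 5.827396) = 2.5746.
Margin of error = t* · SE = 2.028 × 2.5746 = 5.2213.
x̄₁ − x̄₂ = 14.0 − 16.1 = -2.1000.
CI: -2.1000 ± 5.2213 = (-7.32, 3.12).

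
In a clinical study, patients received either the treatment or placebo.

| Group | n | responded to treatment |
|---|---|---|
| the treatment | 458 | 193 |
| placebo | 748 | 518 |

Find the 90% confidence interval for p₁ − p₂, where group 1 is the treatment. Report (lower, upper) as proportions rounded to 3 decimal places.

(-0.318, -0.224)

First, p̂₁ = 193/458 = 0.4214; p̂₂ = 518/748 = 0.6925.
The two standard errors are √(0.4214×0.5786/458) = 0.02307 and √(0.6925×0.3075/748) = 0.01687.
Because the samples are independent, SE_diff = √(0.02307² + 0.01687²) = 0.02858.
Using z* = 1.645 for 90%, ME = 1.645 × 0.02858 = 0.04701.
p̂₁ − p̂₂ = -0.2711; interval -0.2711 ± 0.04701 gives (-0.318, -0.224).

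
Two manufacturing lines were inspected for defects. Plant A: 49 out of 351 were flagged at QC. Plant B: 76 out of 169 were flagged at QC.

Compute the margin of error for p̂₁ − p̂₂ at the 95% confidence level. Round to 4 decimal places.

0.0833

Sample proportions: 49/351 = 0.1396, 76/169 = 0.4497.
Each SE is √(p̂(1−p̂)/n): √(0.1396·0.8604/351) = 0.01850 and √(0.4497·0.5503/169) = 0.03827.
SE(p̂₁ − p̂₂) = √(SE₁² + SE₂²) = √(0.00034225 + 0.0014645929) = 0.04251, since the two samples are independent.
At 95% confidence z* = 1.960; margin = 1.960 × 0.04251 = 0.08332.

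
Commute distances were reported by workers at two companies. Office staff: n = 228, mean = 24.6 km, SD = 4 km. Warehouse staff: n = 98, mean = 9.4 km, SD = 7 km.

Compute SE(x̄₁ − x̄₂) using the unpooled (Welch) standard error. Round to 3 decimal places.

0.755

SE₁ = s₁/√n₁ = 4/√228 = 0.2649; SE₂ = 7/√98 = 0.7071.
Independent samples, unequal variances: SE_diff = √(SE₁² + SE₂²) = √(0.07017201 + 0.49999041) = 0.7551.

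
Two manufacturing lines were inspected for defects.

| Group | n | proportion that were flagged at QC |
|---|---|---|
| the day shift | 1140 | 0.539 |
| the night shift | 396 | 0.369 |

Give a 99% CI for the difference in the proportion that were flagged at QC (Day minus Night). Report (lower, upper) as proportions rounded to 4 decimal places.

(0.0969, 0.2431)

The two standard errors are √(0.5390×0.4610/1140) = 0.01476 and √(0.3690×0.6310/396) = 0.02425.
Because the samples are independent, SE_diff = √(0.01476² + 0.02425²) = 0.02839.
Using z* = 2.576 for 99%, ME = 2.576 × 0.02839 = 0.07313.
p̂₁ − p̂₂ = 0.1700; interval 0.1700 ± 0.07313 gives (0.0969, 0.2431).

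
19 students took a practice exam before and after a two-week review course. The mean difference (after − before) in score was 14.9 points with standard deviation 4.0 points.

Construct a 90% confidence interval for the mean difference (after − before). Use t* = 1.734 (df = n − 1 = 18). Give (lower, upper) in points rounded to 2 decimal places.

Paired design: SE = s_d/√n = 4.0/√19 = 0.9177.
t* = 1.734; margin of error = 1.734 × 0.9177 = 1.5913.
14.9 ± 1.5913 → (13.31, 16.49).

(13.31, 16.49)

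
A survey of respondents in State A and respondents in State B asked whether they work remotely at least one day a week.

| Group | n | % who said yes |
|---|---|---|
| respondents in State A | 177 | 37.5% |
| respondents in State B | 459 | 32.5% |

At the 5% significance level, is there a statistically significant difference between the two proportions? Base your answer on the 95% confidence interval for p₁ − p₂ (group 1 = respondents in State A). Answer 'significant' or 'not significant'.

The two standard errors are √(0.3750×0.6250/177) = 0.03639 and √(0.3250×0.6750/459) = 0.02186.
Because the samples are independent, SE_diff = √(0.03639² + 0.02186²) = 0.04245.
Using z* = 1.960 for 95%, ME = 1.960 × 0.04245 = 0.08320.
p̂₁ − p̂₂ = 0.0500; interval 0.0500 ± 0.08320 gives (-0.03320, 0.13320).
The interval (-0.03320, 0.13320) contains 0, so the difference is not significant.

not significant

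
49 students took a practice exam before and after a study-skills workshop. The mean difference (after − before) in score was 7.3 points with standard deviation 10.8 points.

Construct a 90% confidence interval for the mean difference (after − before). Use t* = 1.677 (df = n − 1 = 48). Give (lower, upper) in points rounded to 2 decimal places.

(4.71, 9.89)

Paired design: SE = s_d/√n = 10.8/√49 = 1.5429.
t* = 1.677; margin of error = 1.677 × 1.5429 = 2.5874.
7.3 ± 2.5874 → (4.71, 9.89).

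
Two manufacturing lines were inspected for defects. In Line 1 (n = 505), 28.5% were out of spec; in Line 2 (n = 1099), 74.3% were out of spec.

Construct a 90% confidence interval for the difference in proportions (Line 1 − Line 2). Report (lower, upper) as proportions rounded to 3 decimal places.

(-0.498, -0.418)

Each SE is √(p̂(1−p̂)/n): √(0.2850·0.7150/505) = 0.02009 and √(0.7430·0.2570/1099) = 0.01318.
SE(p̂₁ − p̂₂) = √(SE₁² + SE₂²) = √(0.0004036081 + 0.0001737124) = 0.02403, since the two samples are independent.
At 90% confidence z* = 1.645; margin = 1.645 × 0.02403 = 0.03953.
The difference is 0.2850 − 0.7430 = -0.4580, so the interval is -0.4580 ± 0.03953 = (-0.498, -0.418).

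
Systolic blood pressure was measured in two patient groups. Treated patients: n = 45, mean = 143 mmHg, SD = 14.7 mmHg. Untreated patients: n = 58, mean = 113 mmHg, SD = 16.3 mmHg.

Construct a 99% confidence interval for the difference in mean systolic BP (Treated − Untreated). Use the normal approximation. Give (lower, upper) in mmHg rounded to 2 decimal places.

(22.11, 37.89)

Per-group SEs: s₁/√n₁ = 14.7/√45 = 2.1913, s₂/√n₂ = 16.3/√58 = 2.1403.
Unpooled SE of the difference: √(4.80179569 + 4.58088409) = 3.0631.
Margin of error = z* · SE = 2.576 × 3.0631 = 7.8905.
x̄₁ − x̄₂ = 143 − 113 = 30.0000.
CI: 30.0000 ± 7.8905 = (22.11, 37.89).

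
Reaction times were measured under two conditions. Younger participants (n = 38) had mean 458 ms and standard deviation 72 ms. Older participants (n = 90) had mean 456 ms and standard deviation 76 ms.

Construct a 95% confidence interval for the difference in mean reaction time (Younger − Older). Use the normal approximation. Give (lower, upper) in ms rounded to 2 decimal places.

(-25.76, 29.76)

Standard errors of each mean: 72/√38 = 11.6799 and 76/√90 = 8.0111.
SE(x̄₁ − x̄₂) = √(11.6799² + 8.0111²) = 14.1633 for independent samples with unequal variances.
With z* = 1.960, the margin is 1.960 × 14.1633 = 27.7601.
x̄₁ − x̄₂ = 458 − 456 = 2.0000; the interval is 2.0000 ± 27.7601 = (-25.76, 29.76).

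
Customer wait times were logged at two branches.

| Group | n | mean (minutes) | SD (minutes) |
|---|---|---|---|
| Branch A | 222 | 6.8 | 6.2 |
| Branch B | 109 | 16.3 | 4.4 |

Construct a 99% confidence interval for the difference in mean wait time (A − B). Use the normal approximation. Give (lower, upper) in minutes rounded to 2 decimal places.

Per-group SEs: s₁/√n₁ = 6.2/√222 = 0.4161, s₂/√n₂ = 4.4/√109 = 0.4214.
Unpooled SE of the difference: √(0.17313921 + 0.17757796) = 0.5922.
Margin of error = z* · SE = 2.576 × 0.5922 = 1.5255.
x̄₁ − x̄₂ = 6.8 − 16.3 = -9.5000.
CI: -9.5000 ± 1.5255 = (-11.03, -7.97).

(-11.03, -7.97)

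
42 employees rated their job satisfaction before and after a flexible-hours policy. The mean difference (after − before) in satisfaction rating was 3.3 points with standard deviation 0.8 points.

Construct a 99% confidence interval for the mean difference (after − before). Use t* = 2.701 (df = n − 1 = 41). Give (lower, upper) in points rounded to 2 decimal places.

Paired design: SE = s_d/√n = 0.8/√42 = 0.1234.
t* = 2.701; margin of error = 2.701 × 0.1234 = 0.3333.
3.3 ± 0.3333 → (2.97, 3.63).

(2.97, 3.63)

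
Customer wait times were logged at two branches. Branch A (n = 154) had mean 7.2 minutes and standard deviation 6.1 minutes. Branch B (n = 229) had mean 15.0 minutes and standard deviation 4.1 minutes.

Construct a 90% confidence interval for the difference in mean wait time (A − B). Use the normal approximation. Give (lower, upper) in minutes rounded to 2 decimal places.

Per-group SEs: s₁/√n₁ = 6.1/√154 = 0.4916, s₂/√n₂ = 4.1/√229 = 0.2709.
Unpooled SE of the difference: √(0.24167056 + 0.07338681) = 0.5613.
Margin of error = z* · SE = 1.645 × 0.5613 = 0.9233.
x̄₁ − x̄₂ = 7.2 − 15.0 = -7.8000.
CI: -7.8000 ± 0.9233 = (-8.72, -6.88).

(-8.72, -6.88)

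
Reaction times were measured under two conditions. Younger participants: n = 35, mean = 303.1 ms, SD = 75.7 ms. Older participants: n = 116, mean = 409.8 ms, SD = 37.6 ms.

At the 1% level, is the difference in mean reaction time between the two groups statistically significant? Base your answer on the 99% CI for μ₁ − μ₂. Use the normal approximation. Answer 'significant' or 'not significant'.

significant

Per-group SEs: s₁/√n₁ = 75.7/√35 = 12.7956, s₂/√n₂ = 37.6/√116 = 3.4911.
Unpooled SE of the difference: √(163.72737936 + 12.18777921) = 13.2633.
Margin of error = z* · SE = 2.576 × 13.2633 = 34.1663.
x̄₁ − x̄₂ = 303.1 − 409.8 = -106.7000.
CI: -106.7000 ± 34.1663 = (-140.8663, -72.5337).
The interval (-140.8663, -72.5337) does not contain 0, so the difference is significant.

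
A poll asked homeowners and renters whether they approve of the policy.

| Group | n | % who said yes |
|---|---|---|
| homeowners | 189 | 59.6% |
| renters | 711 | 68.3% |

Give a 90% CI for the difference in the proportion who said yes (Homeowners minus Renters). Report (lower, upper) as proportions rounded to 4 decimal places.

(-0.1524, -0.0216)

Each SE is √(p̂(1−p̂)/n): √(0.5960·0.4040/189) = 0.03569 and √(0.6830·0.3170/711) = 0.01745.
SE(p̂₁ − p̂₂) = √(SE₁² + SE₂²) = √(0.0012737761 + 0.0003045025) = 0.03973, since the two samples are independent.
At 90% confidence z* = 1.645; margin = 1.645 × 0.03973 = 0.06536.
The difference is 0.5960 − 0.6830 = -0.0870, so the interval is -0.0870 ± 0.06536 = (-0.1524, -0.0216).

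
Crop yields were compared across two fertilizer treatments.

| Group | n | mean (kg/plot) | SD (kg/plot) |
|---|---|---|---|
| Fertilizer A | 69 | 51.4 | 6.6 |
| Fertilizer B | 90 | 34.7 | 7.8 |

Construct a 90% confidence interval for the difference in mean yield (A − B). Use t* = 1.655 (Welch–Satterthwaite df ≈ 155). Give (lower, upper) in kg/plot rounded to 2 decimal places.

SE₁ = s₁/√n₁ = 6.6/√69 = 0.7945; SE₂ = 7.8/√90 = 0.8222.
Independent samples, unequal variances: SE_diff = √(SE₁² + SE₂²) = √(0.63123025 + 0.67601284) = 1.1433.
t* = 1.655, so margin of error = 1.655 × 1.1433 = 1.8922.
Difference in means = 51.4 − 34.7 = 16.7000.
16.7000 ± 1.8922 → (14.81, 18.59).

(14.81, 18.59)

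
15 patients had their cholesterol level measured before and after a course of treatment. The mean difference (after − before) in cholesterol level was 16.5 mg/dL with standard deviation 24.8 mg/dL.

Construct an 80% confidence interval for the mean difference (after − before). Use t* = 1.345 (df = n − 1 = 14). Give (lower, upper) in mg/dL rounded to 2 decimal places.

(7.89, 25.11)

This is a matched-pairs design, so SE = s_d/√n = 24.8/√15 = 6.4033.
Margin = 1.345 × 6.4033 = 8.6124; the interval is 16.5 ± 8.6124 = (7.89, 25.11).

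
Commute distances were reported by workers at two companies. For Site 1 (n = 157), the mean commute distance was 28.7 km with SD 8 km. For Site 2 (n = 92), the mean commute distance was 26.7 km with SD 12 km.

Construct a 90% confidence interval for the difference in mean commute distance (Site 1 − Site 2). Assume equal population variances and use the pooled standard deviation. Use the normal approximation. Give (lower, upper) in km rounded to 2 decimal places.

s_p = √[((n₁−1)s₁² + (n₂−1)s₂²)/(n₁+n₂−2)] = √[(156·8² + 91·12²)/247] = 9.6682.
SE = 9.6682·√(1/157 + 1/92) = 1.2694.
With z* = 1.645, margin = 1.645 × 1.2694 = 2.0882.
x̄₁ − x̄₂ = 28.7 − 26.7 = 2.0000; interval 2.0000 ± 2.0882 = (-0.09, 4.09).

(-0.09, 4.09)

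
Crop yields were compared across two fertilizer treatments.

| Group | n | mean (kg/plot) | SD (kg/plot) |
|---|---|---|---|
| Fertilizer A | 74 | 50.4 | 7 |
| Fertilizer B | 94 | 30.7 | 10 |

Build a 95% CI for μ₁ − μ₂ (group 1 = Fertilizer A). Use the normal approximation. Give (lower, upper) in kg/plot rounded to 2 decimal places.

SE₁ = s₁/√n₁ = 7/√74 = 0.8137; SE₂ = 10/√94 = 1.0314.
Independent samples, unequal variances: SE_diff = √(SE₁² + SE₂²) = √(0.66210769 + 1.06378596) = 1.3137.
z* = 1.960, so margin of error = 1.960 × 1.3137 = 2.5749.
Difference in means = 50.4 − 30.7 = 19.7000.
19.7000 ± 2.5749 → (17.13, 22.27).

(17.13, 22.27)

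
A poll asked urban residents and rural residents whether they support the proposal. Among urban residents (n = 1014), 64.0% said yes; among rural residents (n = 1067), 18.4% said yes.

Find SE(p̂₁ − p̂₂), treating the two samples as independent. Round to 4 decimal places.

0.0192

The two standard errors are √(0.6400×0.3600/1014) = 0.01507 and √(0.1840×0.8160/1067) = 0.01186.
Because the samples are independent, SE_diff = √(0.01507² + 0.01186²) = 0.01918.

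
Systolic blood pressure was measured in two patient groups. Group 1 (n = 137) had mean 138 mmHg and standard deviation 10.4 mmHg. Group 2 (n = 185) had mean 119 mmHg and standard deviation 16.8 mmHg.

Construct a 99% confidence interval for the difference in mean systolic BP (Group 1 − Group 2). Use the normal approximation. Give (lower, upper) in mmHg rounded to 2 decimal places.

Standard errors of each mean: 10.4/√137 = 0.8885 and 16.8/√185 = 1.2352.
SE(x̄₁ − x̄₂) = √(0.8885² + 1.2352²) = 1.5216 for independent samples with unequal variances.
With z* = 2.576, the margin is 2.576 × 1.5216 = 3.9196.
x̄₁ − x̄₂ = 138 − 119 = 19.0000; the interval is 19.0000 ± 3.9196 = (15.08, 22.92).

(15.08, 22.92)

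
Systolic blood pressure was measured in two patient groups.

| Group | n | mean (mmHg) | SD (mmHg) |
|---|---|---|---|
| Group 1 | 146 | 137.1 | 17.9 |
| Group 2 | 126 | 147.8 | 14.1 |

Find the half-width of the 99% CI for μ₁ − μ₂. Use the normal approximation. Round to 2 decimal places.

5.00

SE₁ = s₁/√n₁ = 17.9/√146 = 1.4814; SE₂ = 14.1/√126 = 1.2561.
Independent samples, unequal variances: SE_diff = √(SE₁² + SE₂²) = √(2.19454596 + 1.57778721) = 1.9422.
z* = 2.576, so margin of error = 2.576 × 1.9422 = 5.0031.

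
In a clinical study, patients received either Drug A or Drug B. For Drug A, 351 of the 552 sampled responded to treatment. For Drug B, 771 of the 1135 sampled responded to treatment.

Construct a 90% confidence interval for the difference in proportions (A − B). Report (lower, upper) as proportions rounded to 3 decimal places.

First, p̂₁ = 351/552 = 0.6359; p̂₂ = 771/1135 = 0.6793.
The two standard errors are √(0.6359×0.3641/552) = 0.02048 and √(0.6793×0.3207/1135) = 0.01385.
Because the samples are independent, SE_diff = √(0.02048² + 0.01385²) = 0.02472.
Using z* = 1.645 for 90%, ME = 1.645 × 0.02472 = 0.04066.
p̂₁ − p̂₂ = -0.0434; interval -0.0434 ± 0.04066 gives (-0.084, -0.003).

(-0.084, -0.003)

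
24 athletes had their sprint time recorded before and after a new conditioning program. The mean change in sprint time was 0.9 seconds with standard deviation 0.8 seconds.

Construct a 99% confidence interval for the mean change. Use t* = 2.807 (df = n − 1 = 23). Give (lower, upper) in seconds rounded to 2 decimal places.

(0.44, 1.36)

This is a matched-pairs design, so SE = s_d/√n = 0.8/√24 = 0.1633.
Margin = 2.807 × 0.1633 = 0.4584; the interval is 0.9 ± 0.4584 = (0.44, 1.36).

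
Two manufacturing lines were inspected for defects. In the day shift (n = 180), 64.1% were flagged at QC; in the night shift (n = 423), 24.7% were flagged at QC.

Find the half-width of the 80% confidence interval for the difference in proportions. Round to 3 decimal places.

Each SE is √(p̂(1−p̂)/n): √(0.6410·0.3590/180) = 0.03576 and √(0.2470·0.7530/423) = 0.02097.
SE(p̂₁ − p̂₂) = √(SE₁² + SE₂²) = √(0.0012787776 + 0.0004397409) = 0.04146, since the two samples are independent.
At 80% confidence z* = 1.282; margin = 1.282 × 0.04146 = 0.05315.

0.053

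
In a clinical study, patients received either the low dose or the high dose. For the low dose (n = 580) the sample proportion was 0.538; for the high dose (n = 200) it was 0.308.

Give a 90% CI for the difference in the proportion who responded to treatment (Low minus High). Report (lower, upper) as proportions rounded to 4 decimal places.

SE₁ = √(p̂₁(1−p̂₁)/n₁) = √(0.5380·0.4620/580) = 0.02070; SE₂ = √(0.3080·0.6920/200) = 0.03264.
Independent samples: SE of the difference = √(SE₁² + SE₂²) = √(0.00042849 + 0.0010653696) = 0.03865.
z* for 90% confidence is 1.645, so the margin of error is 1.645 × 0.03865 = 0.06358.
Point estimate p̂₁ − p̂₂ = 0.5380 − 0.3080 = 0.2300.
0.2300 ± 0.06358 → (0.1664, 0.2936).

(0.1664, 0.2936)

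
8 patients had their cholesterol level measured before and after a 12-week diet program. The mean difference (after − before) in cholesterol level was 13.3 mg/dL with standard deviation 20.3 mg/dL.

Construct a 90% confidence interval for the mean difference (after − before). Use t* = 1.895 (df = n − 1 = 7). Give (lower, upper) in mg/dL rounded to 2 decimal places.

This is a matched-pairs design, so SE = s_d/√n = 20.3/√8 = 7.1771.
Margin = 1.895 × 7.1771 = 13.6006; the interval is 13.3 ± 13.6006 = (-0.30, 26.90).

(-0.30, 26.90)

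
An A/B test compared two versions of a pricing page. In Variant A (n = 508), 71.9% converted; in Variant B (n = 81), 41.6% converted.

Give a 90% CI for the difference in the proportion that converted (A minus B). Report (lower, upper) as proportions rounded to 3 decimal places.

(0.207, 0.399)

SE₁ = √(p̂₁(1−p̂₁)/n₁) = √(0.7190·0.2810/508) = 0.01994; SE₂ = √(0.4160·0.5840/81) = 0.05477.
Independent samples: SE of the difference = √(SE₁² + SE₂²) = √(0.0003976036 + 0.0029997529) = 0.05829.
z* for 90% confidence is 1.645, so the margin of error is 1.645 × 0.05829 = 0.09589.
Point estimate p̂₁ − p̂₂ = 0.7190 − 0.4160 = 0.3030.
0.3030 ± 0.09589 → (0.207, 0.399).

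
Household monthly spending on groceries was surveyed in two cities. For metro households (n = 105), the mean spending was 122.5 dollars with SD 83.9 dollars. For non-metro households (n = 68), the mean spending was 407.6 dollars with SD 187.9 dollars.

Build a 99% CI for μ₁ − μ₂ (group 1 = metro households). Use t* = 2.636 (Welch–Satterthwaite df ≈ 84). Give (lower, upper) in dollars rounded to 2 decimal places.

Standard errors of each mean: 83.9/√105 = 8.1878 and 187.9/√68 = 22.7862.
SE(x̄₁ − x̄₂) = √(8.1878² + 22.7862²) = 24.2126 for independent samples with unequal variances.
With t* = 2.636, the margin is 2.636 × 24.2126 = 63.8244.
x̄₁ − x̄₂ = 122.5 − 407.6 = -285.1000; the interval is -285.1000 ± 63.8244 = (-348.92, -221.28).

(-348.92, -221.28)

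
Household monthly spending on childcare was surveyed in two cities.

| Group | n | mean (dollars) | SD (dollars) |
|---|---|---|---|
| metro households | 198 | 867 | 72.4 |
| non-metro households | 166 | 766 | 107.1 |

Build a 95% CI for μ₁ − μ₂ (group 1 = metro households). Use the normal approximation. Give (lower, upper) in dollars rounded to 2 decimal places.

Standard errors of each mean: 72.4/√198 = 5.1452 and 107.1/√166 = 8.3126.
SE(x̄₁ − x̄₂) = √(5.1452² + 8.3126²) = 9.7761 for independent samples with unequal variances.
With z* = 1.960, the margin is 1.960 × 9.7761 = 19.1612.
x̄₁ − x̄₂ = 867 − 766 = 101.0000; the interval is 101.0000 ± 19.1612 = (81.84, 120.16).

(81.84, 120.16)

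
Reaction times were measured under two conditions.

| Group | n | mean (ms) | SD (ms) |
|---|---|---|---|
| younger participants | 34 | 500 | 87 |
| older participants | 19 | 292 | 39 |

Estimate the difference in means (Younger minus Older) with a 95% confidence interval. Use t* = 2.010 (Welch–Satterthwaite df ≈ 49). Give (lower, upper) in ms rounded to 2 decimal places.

(173.03, 242.97)

SE₁ = s₁/√n₁ = 87/√34 = 14.9204; SE₂ = 39/√19 = 8.9472.
Independent samples, unequal variances: SE_diff = √(SE₁² + SE₂²) = √(222.61833616 + 80.05238784) = 17.3974.
t* = 2.010, so margin of error = 2.010 × 17.3974 = 34.9688.
Difference in means = 500 − 292 = 208.0000.
208.0000 ± 34.9688 → (173.03, 242.97).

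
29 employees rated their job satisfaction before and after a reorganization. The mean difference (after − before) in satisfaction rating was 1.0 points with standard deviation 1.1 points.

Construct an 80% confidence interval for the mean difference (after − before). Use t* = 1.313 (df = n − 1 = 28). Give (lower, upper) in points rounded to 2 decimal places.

(0.73, 1.27)

Paired design: SE = s_d/√n = 1.1/√29 = 0.2043.
t* = 1.313; margin of error = 1.313 × 0.2043 = 0.2682.
1.0 ± 0.2682 → (0.73, 1.27).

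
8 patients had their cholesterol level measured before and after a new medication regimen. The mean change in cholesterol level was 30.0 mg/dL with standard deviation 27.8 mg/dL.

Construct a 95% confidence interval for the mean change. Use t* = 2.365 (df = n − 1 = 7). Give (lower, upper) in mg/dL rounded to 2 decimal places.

(6.75, 53.25)

Paired design: SE = s_d/√n = 27.8/√8 = 9.8288.
t* = 2.365; margin of error = 2.365 × 9.8288 = 23.2451.
30.0 ± 23.2451 → (6.75, 53.25).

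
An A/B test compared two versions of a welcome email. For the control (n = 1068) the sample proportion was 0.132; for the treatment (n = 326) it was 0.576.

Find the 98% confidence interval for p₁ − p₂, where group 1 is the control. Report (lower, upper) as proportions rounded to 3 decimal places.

(-0.512, -0.376)

The two standard errors are √(0.1320×0.8680/1068) = 0.01036 and √(0.5760×0.4240/326) = 0.02737.
Because the samples are independent, SE_diff = √(0.01036² + 0.02737²) = 0.02927.
Using z* = 2.326 for 98%, ME = 2.326 × 0.02927 = 0.06808.
p̂₁ − p̂₂ = -0.4440; interval -0.4440 ± 0.06808 gives (-0.512, -0.376).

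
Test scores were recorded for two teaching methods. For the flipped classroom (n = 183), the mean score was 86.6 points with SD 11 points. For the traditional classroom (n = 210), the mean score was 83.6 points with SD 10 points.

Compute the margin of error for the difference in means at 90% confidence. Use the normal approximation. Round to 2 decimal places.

1.75

SE₁ = s₁/√n₁ = 11/√183 = 0.8131; SE₂ = 10/√210 = 0.6901.
Independent samples, unequal variances: SE_diff = √(SE₁² + SE₂²) = √(0.66113161 + 0.47623801) = 1.0665.
z* = 1.645, so margin of error = 1.645 × 1.0665 = 1.7544.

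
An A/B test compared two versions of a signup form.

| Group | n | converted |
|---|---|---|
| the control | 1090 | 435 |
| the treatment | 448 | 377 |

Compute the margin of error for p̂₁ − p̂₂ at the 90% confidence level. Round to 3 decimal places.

0.037

First, p̂₁ = 435/1090 = 0.3991; p̂₂ = 377/448 = 0.8415.
The two standard errors are √(0.3991×0.6009/1090) = 0.01483 and √(0.8415×0.1585/448) = 0.01725.
Because the samples are independent, SE_diff = √(0.01483² + 0.01725²) = 0.02275.
Using z* = 1.645 for 90%, ME = 1.645 × 0.02275 = 0.03742.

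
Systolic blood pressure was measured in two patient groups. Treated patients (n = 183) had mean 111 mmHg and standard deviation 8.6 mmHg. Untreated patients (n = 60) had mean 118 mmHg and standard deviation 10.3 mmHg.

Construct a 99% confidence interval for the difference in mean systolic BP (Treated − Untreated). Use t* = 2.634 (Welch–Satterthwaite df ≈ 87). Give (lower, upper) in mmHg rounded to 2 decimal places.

Per-group SEs: s₁/√n₁ = 8.6/√183 = 0.6357, s₂/√n₂ = 10.3/√60 = 1.3297.
Unpooled SE of the difference: √(0.40411449 + 1.76810209) = 1.4738.
Margin of error = t* · SE = 2.634 × 1.4738 = 3.8820.
x̄₁ − x̄₂ = 111 − 118 = -7.0000.
CI: -7.0000 ± 3.8820 = (-10.88, -3.12).

(-10.88, -3.12)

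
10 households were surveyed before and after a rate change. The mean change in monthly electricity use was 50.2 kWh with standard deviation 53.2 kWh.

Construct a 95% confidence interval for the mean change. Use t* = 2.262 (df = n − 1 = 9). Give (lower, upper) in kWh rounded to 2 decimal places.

(12.15, 88.25)

This is a matched-pairs design, so SE = s_d/√n = 53.2/√10 = 16.8233.
Margin = 2.262 × 16.8233 = 38.0543; the interval is 50.2 ± 38.0543 = (12.15, 88.25).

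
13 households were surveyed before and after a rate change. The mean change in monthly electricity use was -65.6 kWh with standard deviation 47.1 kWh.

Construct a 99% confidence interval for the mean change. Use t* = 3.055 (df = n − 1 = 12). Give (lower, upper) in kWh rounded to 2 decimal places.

(-105.51, -25.69)

Paired design: SE = s_d/√n = 47.1/√13 = 13.0632.
t* = 3.055; margin of error = 3.055 × 13.0632 = 39.9081.
-65.6 ± 39.9081 → (-105.51, -25.69).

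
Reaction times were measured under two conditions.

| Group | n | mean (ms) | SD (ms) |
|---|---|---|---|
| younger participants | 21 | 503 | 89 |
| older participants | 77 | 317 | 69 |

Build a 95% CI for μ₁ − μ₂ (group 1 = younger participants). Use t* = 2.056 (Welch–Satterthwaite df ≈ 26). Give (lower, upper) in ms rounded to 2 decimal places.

Standard errors of each mean: 89/√21 = 19.4214 and 69/√77 = 7.8633.
SE(x̄₁ − x̄₂) = √(19.4214² + 7.8633²) = 20.9529 for independent samples with unequal variances.
With t* = 2.056, the margin is 2.056 × 20.9529 = 43.0792.
x̄₁ − x̄₂ = 503 − 317 = 186.0000; the interval is 186.0000 ± 43.0792 = (142.92, 229.08).

(142.92, 229.08)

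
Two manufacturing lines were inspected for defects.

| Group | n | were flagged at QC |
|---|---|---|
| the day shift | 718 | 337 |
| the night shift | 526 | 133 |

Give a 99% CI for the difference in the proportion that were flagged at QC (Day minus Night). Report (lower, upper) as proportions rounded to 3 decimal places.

(0.148, 0.285)

p̂₁ = 337/718 = 0.4694 and p̂₂ = 133/526 = 0.2529.
SE₁ = √(p̂₁(1−p̂₁)/n₁) = √(0.4694·0.5306/718) = 0.01862; SE₂ = √(0.2529·0.7471/526) = 0.01895.
Independent samples: SE of the difference = √(SE₁² + SE₂²) = √(0.0003467044 + 0.0003591025) = 0.02657.
z* for 99% confidence is 2.576, so the margin of error is 2.576 × 0.02657 = 0.06844.
Point estimate p̂₁ − p̂₂ = 0.4694 − 0.2529 = 0.2165.
0.2165 ± 0.06844 → (0.148, 0.285).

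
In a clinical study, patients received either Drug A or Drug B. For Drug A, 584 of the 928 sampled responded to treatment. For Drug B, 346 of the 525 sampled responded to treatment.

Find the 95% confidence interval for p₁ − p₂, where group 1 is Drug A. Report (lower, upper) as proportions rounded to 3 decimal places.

(-0.081, 0.021)

First, p̂₁ = 584/928 = 0.6293; p̂₂ = 346/525 = 0.6590.
The two standard errors are √(0.6293×0.3707/928) = 0.01585 and √(0.6590×0.3410/525) = 0.02069.
Because the samples are independent, SE_diff = √(0.01585² + 0.02069²) = 0.02606.
Using z* = 1.960 for 95%, ME = 1.960 × 0.02606 = 0.05108.
p̂₁ − p̂₂ = -0.0297; interval -0.0297 ± 0.05108 gives (-0.081, 0.021).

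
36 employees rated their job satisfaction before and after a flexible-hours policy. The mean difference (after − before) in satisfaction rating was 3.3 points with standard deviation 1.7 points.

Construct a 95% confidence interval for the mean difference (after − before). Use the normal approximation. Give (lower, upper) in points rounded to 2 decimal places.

(2.74, 3.86)

This is a matched-pairs design, so SE = s_d/√n = 1.7/√36 = 0.2833.
Margin = 1.960 × 0.2833 = 0.5553; the interval is 3.3 ± 0.5553 = (2.74, 3.86).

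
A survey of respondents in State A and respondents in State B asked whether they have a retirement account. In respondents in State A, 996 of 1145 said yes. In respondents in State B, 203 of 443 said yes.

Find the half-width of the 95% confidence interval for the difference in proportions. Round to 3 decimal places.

First, p̂₁ = 996/1145 = 0.8699; p̂₂ = 203/443 = 0.4582.
The two standard errors are √(0.8699×0.1301/1145) = 0.00994 and √(0.4582×0.5418/443) = 0.02367.
Because the samples are independent, SE_diff = √(0.00994² + 0.02367²) = 0.02567.
Using z* = 1.960 for 95%, ME = 1.960 × 0.02567 = 0.05031.

0.050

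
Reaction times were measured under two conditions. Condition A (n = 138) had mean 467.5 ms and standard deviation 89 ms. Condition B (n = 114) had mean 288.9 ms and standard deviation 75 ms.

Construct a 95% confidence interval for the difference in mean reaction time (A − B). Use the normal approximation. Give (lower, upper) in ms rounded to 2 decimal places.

(158.35, 198.85)

Per-group SEs: s₁/√n₁ = 89/√138 = 7.5762, s₂/√n₂ = 75/√114 = 7.0244.
Unpooled SE of the difference: √(57.39880644 + 49.34219536) = 10.3316.
Margin of error = z* · SE = 1.960 × 10.3316 = 20.2499.
x̄₁ − x̄₂ = 467.5 − 288.9 = 178.6000.
CI: 178.6000 ± 20.2499 = (158.35, 198.85).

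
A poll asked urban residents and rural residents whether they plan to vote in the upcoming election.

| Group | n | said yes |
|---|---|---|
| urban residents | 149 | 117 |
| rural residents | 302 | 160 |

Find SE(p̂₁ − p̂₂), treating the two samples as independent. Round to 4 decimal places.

First, p̂₁ = 117/149 = 0.7852; p̂₂ = 160/302 = 0.5298.
The two standard errors are √(0.7852×0.2148/149) = 0.03364 and √(0.5298×0.4702/302) = 0.02872.
Because the samples are independent, SE_diff = √(0.03364² + 0.02872²) = 0.04423.

0.0442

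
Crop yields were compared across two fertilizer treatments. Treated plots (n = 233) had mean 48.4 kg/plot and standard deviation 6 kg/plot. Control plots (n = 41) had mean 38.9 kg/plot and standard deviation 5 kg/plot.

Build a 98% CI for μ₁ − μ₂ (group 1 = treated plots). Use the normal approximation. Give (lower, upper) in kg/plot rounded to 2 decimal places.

Standard errors of each mean: 6/√233 = 0.3931 and 5/√41 = 0.7809.
SE(x̄₁ − x̄₂) = √(0.3931² + 0.7809²) = 0.8743 for independent samples with unequal variances.
With z* = 2.326, the margin is 2.326 × 0.8743 = 2.0336.
x̄₁ − x̄₂ = 48.4 − 38.9 = 9.5000; the interval is 9.5000 ± 2.0336 = (7.47, 11.53).

(7.47, 11.53)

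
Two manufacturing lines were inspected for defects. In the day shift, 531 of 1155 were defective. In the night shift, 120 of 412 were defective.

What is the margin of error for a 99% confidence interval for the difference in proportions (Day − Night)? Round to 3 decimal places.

p̂₁ = 531/1155 = 0.4597 and p̂₂ = 120/412 = 0.2913.
SE₁ = √(p̂₁(1−p̂₁)/n₁) = √(0.4597·0.5403/1155) = 0.01466; SE₂ = √(0.2913·0.7087/412) = 0.02238.
Independent samples: SE of the difference = √(SE₁² + SE₂²) = √(0.0002149156 + 0.0005008644) = 0.02675.
z* for 99% confidence is 2.576, so the margin of error is 2.576 × 0.02675 = 0.06891.

0.069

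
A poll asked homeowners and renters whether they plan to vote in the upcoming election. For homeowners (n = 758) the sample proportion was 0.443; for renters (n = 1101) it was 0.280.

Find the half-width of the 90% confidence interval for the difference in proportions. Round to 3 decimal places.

SE₁ = √(p̂₁(1−p̂₁)/n₁) = √(0.4430·0.5570/758) = 0.01804; SE₂ = √(0.2800·0.7200/1101) = 0.01353.
Independent samples: SE of the difference = √(SE₁² + SE₂²) = √(0.0003254416 + 0.0001830609) = 0.02255.
z* for 90% confidence is 1.645, so the margin of error is 1.645 × 0.02255 = 0.03709.

0.037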